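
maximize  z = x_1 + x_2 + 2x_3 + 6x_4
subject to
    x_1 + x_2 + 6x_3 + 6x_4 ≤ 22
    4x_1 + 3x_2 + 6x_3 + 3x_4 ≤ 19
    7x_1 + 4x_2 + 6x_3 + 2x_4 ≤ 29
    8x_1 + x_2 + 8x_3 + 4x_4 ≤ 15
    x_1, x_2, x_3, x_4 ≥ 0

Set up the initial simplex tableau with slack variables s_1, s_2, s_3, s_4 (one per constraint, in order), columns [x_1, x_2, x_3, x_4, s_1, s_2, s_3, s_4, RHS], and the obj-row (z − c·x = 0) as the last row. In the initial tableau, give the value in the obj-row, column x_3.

The obj-row carries the negated objective coefficients: the x_3 entry is -2.

-2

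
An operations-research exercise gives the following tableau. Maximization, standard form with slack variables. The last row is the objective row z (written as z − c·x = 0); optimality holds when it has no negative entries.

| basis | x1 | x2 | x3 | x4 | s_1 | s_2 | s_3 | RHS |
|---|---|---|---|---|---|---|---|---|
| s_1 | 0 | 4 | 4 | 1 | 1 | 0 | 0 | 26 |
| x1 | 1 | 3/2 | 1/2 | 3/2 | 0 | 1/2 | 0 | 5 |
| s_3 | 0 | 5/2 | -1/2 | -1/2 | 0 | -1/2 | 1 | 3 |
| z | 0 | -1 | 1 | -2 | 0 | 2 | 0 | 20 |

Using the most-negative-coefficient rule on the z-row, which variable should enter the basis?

Negative z-row entries: x2: -1, x4: -2.
The most negative is -2 in column x4, so x4 enters.

x4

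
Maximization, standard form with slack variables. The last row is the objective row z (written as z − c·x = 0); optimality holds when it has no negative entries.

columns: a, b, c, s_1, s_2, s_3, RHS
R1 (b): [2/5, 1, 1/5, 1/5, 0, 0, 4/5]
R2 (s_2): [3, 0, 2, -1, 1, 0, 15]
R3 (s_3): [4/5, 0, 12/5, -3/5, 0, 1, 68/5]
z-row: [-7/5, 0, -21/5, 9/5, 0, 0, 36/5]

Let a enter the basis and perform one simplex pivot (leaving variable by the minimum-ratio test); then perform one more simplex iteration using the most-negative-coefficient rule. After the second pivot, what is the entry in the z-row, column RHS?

24

Ratio test on column a — row 1: (4/5)/(2/5) = 2; row 2: 15/3 = 5; row 3: (68/5)/(4/5) = 17. Minimum is 2 at row 1 (b leaves); pivot element 2/5.
Divide row 1 by 2/5; eliminate column a from the other rows.
Second iteration: most negative z-row entry is -7/2 in column c, so c enters.
Ratio test on column c — row 1: 2/(1/2) = 4; row 2: 9/(1/2) = 18; row 3: 12/2 = 6. Minimum is 4 at row 1 (a leaves); pivot element 1/2.
Divide row 1 by 1/2; eliminate column c from the other rows.
After both pivots, the entry at the z-row, column RHS is 24.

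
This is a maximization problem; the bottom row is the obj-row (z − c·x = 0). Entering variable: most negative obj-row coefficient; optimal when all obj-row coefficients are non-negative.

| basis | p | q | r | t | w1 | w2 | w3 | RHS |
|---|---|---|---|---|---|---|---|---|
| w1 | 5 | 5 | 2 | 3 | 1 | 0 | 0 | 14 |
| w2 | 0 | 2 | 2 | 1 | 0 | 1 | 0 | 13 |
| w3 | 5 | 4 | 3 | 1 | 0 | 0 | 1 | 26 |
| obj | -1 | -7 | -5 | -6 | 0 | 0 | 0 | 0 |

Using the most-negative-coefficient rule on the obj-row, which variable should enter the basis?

Negative obj-row entries: p: -1, q: -7, r: -5, t: -6.
The most negative is -7 in column q, so q enters.

q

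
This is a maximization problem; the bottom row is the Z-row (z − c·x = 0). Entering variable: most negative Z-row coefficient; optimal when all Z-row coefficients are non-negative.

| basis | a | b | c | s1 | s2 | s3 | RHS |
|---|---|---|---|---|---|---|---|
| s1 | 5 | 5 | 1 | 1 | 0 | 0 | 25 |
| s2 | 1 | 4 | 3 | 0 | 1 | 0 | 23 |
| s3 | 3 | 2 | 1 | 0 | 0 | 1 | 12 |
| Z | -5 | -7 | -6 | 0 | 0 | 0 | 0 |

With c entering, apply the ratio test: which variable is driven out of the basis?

s2

Column c entries and ratios — s1: 25/1 = 25; s2: 23/3 = 23/3; s3: 12/1 = 12.
Smallest ratio is 23/3 in the row of s2, so s2 leaves.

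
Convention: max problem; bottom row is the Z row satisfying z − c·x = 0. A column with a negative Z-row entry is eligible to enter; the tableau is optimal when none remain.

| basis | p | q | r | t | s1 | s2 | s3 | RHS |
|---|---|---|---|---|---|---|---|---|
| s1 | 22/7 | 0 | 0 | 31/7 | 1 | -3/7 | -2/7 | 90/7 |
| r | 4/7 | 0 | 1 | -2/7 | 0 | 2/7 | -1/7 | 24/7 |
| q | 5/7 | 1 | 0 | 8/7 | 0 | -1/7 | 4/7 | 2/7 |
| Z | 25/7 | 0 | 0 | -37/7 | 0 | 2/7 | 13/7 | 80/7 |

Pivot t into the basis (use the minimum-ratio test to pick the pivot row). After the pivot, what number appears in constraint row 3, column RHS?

Ratio test on column t — row 1: (90/7)/(31/7) = 90/31; row 2: entry -2/7 ≤ 0; row 3: (2/7)/(8/7) = 1/4. Minimum is 1/4 at row 3 (q leaves); pivot element 8/7.
Divide row 3 by 8/7; eliminate column t from the other rows.
In the new row 3, the RHS entry is the old entry divided by the pivot: (2/7)/(8/7) = 1/4.

1/4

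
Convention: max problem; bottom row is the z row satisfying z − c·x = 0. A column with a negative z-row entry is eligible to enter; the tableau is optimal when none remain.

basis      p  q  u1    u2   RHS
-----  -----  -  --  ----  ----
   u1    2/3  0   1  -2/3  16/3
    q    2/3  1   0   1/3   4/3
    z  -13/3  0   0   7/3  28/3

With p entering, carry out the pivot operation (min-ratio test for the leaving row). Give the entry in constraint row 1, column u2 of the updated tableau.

Ratio test on column p — row 1: (16/3)/(2/3) = 8; row 2: (4/3)/(2/3) = 2. Minimum is 2 at row 2 (q leaves); pivot element 2/3.
Divide row 2 by 2/3; eliminate column p from the other rows.
Row 1 update in column u2: -2/3 − (2/3)·(1/2) = -1.

-1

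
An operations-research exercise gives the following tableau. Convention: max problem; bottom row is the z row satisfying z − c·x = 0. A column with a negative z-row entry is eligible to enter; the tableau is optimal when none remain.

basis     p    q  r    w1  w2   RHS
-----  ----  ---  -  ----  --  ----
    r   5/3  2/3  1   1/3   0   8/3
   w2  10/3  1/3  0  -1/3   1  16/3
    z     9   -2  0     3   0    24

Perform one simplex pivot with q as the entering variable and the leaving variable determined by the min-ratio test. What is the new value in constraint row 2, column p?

5/2

Ratio test on column q — row 1: (8/3)/(2/3) = 4; row 2: (16/3)/(1/3) = 16. Minimum is 4 at row 1 (r leaves); pivot element 2/3.
Divide row 1 by 2/3; eliminate column q from the other rows.
Row 2 update in column p: 10/3 − (1/3)·(5/2) = 5/2.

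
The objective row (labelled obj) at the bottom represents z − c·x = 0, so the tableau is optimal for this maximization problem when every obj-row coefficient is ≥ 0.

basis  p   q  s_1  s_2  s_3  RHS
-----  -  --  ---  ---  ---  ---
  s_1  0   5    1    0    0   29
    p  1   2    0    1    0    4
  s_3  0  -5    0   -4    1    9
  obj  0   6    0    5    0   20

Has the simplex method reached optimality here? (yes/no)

yes

Every obj-row coefficient is ≥ 0, so the tableau is optimal.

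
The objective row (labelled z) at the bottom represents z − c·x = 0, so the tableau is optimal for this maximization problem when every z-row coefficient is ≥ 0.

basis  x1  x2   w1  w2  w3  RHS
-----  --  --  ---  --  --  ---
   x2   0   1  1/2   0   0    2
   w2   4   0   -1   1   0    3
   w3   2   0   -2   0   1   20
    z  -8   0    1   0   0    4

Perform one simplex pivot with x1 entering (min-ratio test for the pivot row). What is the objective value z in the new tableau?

Ratio test on column x1 — row 1: entry 0 ≤ 0; row 2: 3/4 = 3/4; row 3: 20/2 = 10. Minimum is 3/4 at row 2 (w2 leaves); pivot element 4.
Pivot on row 2; the z-row RHS becomes 4 − (-8)·(3/4) = 10.

10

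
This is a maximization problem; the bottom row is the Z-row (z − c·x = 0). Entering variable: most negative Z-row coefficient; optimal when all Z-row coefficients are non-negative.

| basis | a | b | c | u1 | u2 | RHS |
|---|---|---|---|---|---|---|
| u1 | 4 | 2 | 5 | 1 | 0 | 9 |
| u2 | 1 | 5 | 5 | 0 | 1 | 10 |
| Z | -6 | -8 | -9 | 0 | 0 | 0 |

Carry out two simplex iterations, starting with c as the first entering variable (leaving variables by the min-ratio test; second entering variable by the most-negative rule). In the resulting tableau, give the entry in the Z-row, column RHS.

Ratio test on column c — row 1: 9/5 = 9/5; row 2: 10/5 = 2. Minimum is 9/5 at row 1 (u1 leaves); pivot element 5.
Divide row 1 by 5; eliminate column c from the other rows.
Second iteration: most negative Z-row entry is -22/5 in column b, so b enters.
Ratio test on column b — row 1: (9/5)/(2/5) = 9/2; row 2: 1/3 = 1/3. Minimum is 1/3 at row 2 (u2 leaves); pivot element 3.
Divide row 2 by 3; eliminate column b from the other rows.
After both pivots, the entry at the Z-row, column RHS is 53/3.

53/3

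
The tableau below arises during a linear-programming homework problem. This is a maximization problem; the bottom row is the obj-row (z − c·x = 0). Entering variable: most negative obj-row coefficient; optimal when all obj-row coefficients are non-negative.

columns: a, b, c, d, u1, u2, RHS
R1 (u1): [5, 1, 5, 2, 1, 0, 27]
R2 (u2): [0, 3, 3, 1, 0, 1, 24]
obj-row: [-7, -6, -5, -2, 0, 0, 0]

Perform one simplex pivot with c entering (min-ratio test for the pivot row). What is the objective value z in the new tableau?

Ratio test on column c — row 1: 27/5 = 27/5; row 2: 24/3 = 8. Minimum is 27/5 at row 1 (u1 leaves); pivot element 5.
Pivot on row 1; the obj-row RHS becomes 0 − (-5)·(27/5) = 27.

27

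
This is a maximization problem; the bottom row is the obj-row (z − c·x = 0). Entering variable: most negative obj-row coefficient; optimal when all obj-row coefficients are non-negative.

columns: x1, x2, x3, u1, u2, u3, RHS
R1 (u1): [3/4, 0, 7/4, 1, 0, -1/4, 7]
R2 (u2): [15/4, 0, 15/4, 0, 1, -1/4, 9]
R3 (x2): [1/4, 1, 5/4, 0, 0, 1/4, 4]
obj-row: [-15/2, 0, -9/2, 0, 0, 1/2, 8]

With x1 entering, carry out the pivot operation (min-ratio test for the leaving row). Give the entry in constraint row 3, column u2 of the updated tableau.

Ratio test on column x1 — row 1: 7/(3/4) = 28/3; row 2: 9/(15/4) = 12/5; row 3: 4/(1/4) = 16. Minimum is 12/5 at row 2 (u2 leaves); pivot element 15/4.
Divide row 2 by 15/4; eliminate column x1 from the other rows.
Row 3 update in column u2: 0 − (1/4)·(4/15) = -1/15.

-1/15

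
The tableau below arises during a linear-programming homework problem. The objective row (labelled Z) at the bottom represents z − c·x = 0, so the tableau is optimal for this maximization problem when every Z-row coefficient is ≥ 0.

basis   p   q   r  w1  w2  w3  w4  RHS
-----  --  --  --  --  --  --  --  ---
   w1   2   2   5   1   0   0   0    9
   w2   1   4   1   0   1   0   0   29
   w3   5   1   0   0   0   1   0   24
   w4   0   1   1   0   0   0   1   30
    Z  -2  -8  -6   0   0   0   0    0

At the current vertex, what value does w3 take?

w3 is basic (row 3); its value is the RHS of that row, 24.

24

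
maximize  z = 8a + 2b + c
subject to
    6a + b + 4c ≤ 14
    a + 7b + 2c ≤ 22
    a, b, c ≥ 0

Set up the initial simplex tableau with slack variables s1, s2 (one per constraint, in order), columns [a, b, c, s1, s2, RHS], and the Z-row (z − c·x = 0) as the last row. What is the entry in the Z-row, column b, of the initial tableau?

-2

The Z-row carries the negated objective coefficients: the b entry is -2.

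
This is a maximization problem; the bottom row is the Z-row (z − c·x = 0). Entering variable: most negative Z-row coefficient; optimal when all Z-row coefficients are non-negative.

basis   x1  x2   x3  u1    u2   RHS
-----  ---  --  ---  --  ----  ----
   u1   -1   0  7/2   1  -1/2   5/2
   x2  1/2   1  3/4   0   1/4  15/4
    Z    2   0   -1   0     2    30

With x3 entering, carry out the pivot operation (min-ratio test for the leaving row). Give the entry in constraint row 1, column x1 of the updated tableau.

-2/7

Ratio test on column x3 — row 1: (5/2)/(7/2) = 5/7; row 2: (15/4)/(3/4) = 5. Minimum is 5/7 at row 1 (u1 leaves); pivot element 7/2.
Divide row 1 by 7/2; eliminate column x3 from the other rows.
In the new row 1, the x1 entry is the old entry divided by the pivot: (-1)/(7/2) = -2/7.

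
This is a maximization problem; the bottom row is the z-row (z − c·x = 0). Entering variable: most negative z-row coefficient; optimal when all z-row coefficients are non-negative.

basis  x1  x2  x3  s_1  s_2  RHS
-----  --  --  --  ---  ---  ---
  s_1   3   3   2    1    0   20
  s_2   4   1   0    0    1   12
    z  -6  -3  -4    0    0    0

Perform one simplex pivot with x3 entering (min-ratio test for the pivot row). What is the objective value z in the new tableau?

Ratio test on column x3 — row 1: 20/2 = 10; row 2: entry 0 ≤ 0. Minimum is 10 at row 1 (s_1 leaves); pivot element 2.
Pivot on row 1; the z-row RHS becomes 0 − (-4)·10 = 40.

40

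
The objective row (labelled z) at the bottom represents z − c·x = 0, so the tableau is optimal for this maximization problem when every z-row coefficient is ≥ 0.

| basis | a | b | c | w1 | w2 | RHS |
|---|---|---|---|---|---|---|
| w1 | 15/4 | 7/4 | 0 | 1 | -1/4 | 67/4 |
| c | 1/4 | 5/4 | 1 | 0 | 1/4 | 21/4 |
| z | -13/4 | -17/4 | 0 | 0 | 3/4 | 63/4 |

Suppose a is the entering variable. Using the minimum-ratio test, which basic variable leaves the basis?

Column a entries and ratios — w1: (67/4)/(15/4) = 67/15; c: (21/4)/(1/4) = 21.
Smallest ratio is 67/15 in the row of w1, so w1 leaves.

w1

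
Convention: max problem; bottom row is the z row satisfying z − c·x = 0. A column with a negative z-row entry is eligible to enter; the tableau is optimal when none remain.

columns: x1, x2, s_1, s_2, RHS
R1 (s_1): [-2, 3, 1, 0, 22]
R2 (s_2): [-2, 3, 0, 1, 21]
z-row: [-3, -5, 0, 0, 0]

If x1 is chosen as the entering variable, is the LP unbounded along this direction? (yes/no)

Every constraint-row entry in column x1 is ≤ 0, so increasing x1 is unbounded.

yes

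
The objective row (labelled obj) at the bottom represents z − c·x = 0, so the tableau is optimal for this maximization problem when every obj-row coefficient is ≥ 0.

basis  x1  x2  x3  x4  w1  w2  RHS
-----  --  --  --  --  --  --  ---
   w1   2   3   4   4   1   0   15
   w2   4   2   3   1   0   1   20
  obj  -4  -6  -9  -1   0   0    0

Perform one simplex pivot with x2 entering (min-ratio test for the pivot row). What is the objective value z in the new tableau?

30

Ratio test on column x2 — row 1: 15/3 = 5; row 2: 20/2 = 10. Minimum is 5 at row 1 (w1 leaves); pivot element 3.
Pivot on row 1; the obj-row RHS becomes 0 − (-6)·5 = 30.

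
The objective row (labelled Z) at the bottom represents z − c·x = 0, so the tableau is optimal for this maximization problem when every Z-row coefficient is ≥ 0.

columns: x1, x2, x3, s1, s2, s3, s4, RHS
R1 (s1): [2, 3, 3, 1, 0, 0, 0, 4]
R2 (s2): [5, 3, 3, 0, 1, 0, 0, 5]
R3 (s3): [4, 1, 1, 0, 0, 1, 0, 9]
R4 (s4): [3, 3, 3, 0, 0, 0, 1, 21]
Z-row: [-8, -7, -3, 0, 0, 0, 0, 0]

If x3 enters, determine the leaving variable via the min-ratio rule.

s1

Column x3 entries and ratios — s1: 4/3 = 4/3; s2: 5/3 = 5/3; s3: 9/1 = 9; s4: 21/3 = 7.
Smallest ratio is 4/3 in the row of s1, so s1 leaves.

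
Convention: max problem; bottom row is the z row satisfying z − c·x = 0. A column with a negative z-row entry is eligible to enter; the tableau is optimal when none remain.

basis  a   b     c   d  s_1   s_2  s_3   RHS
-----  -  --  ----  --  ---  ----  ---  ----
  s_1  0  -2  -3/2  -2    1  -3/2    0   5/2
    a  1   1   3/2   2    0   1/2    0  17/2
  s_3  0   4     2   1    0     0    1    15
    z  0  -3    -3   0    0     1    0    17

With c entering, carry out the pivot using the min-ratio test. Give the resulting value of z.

Ratio test on column c — row 1: entry -3/2 ≤ 0; row 2: (17/2)/(3/2) = 17/3; row 3: 15/2 = 15/2. Minimum is 17/3 at row 2 (a leaves); pivot element 3/2.
Pivot on row 2; the z-row RHS becomes 17 − (-3)·(17/3) = 34.

34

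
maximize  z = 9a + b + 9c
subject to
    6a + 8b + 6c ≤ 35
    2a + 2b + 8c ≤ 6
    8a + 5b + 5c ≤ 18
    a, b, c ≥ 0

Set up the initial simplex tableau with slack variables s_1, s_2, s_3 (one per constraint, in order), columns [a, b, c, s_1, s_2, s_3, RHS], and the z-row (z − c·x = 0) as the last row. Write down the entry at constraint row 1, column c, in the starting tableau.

Constraint 1 has coefficient 6 on c.

6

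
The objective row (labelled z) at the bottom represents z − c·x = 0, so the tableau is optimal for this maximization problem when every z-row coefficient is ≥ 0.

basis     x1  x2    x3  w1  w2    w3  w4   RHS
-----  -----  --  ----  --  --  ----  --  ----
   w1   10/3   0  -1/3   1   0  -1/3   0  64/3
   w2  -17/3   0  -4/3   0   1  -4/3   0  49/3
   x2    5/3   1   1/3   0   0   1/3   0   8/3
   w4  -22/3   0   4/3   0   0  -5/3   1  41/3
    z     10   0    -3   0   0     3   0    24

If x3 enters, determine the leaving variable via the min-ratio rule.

x2

Column x3 entries and ratios — w1: -1/3 ≤ 0, skip; w2: -4/3 ≤ 0, skip; x2: (8/3)/(1/3) = 8; w4: (41/3)/(4/3) = 41/4.
Smallest ratio is 8 in the row of x2, so x2 leaves.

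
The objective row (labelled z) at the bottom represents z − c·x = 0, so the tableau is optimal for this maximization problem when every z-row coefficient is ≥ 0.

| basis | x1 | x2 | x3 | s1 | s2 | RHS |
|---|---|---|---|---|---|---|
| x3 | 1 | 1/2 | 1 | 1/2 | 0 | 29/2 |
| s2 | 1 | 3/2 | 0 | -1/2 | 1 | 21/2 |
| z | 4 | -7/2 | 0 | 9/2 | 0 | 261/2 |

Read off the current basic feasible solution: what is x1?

0

x1 is not in the basis, so in the current basic feasible solution x1 = 0.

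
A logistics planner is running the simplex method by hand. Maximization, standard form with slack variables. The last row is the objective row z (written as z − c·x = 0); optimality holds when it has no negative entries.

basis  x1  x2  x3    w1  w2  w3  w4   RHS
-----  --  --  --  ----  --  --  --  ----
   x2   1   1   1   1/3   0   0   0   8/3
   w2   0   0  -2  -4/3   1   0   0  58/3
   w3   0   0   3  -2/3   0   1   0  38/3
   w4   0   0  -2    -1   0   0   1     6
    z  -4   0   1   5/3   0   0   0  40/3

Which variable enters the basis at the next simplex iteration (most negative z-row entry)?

Negative z-row entries: x1: -4.
The most negative is -4 in column x1, so x1 enters.

x1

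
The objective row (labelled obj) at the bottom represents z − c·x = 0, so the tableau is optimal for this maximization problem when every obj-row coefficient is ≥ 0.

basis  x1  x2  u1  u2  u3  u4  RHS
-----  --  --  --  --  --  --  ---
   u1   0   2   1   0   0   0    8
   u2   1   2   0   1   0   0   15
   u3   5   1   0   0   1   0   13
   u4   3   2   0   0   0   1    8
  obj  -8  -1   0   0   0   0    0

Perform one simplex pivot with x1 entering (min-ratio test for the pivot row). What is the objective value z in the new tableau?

Ratio test on column x1 — row 1: entry 0 ≤ 0; row 2: 15/1 = 15; row 3: 13/5 = 13/5; row 4: 8/3 = 8/3. Minimum is 13/5 at row 3 (u3 leaves); pivot element 5.
Pivot on row 3; the obj-row RHS becomes 0 − (-8)·(13/5) = 104/5.

104/5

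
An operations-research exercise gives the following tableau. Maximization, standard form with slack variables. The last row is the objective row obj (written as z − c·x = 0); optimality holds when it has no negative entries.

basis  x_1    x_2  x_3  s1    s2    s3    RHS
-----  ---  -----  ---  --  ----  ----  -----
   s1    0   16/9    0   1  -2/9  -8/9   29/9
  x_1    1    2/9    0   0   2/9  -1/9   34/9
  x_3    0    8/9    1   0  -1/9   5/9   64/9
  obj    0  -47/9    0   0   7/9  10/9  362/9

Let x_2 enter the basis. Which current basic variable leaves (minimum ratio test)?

Column x_2 entries and ratios — s1: (29/9)/(16/9) = 29/16; x_1: (34/9)/(2/9) = 17; x_3: (64/9)/(8/9) = 8.
Smallest ratio is 29/16 in the row of s1, so s1 leaves.

s1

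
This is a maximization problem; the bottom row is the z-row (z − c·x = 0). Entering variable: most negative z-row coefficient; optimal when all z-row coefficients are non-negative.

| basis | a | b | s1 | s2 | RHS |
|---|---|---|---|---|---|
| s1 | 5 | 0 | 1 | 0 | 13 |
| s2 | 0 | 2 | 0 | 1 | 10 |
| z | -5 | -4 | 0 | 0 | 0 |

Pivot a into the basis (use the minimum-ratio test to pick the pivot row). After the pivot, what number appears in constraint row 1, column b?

0

Ratio test on column a — row 1: 13/5 = 13/5; row 2: entry 0 ≤ 0. Minimum is 13/5 at row 1 (s1 leaves); pivot element 5.
Divide row 1 by 5; eliminate column a from the other rows.
In the new row 1, the b entry is the old entry divided by the pivot: 0/5 = 0.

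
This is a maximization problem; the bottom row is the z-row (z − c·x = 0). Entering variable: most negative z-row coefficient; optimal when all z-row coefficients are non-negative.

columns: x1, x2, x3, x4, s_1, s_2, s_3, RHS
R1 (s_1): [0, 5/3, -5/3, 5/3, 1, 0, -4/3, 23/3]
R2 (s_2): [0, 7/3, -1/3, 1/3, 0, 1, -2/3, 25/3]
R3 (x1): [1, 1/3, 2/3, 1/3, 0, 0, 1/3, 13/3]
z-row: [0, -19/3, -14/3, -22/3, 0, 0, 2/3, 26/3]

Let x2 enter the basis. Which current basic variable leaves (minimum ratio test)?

Column x2 entries and ratios — s_1: (23/3)/(5/3) = 23/5; s_2: (25/3)/(7/3) = 25/7; x1: (13/3)/(1/3) = 13.
Smallest ratio is 25/7 in the row of s_2, so s_2 leaves.

s_2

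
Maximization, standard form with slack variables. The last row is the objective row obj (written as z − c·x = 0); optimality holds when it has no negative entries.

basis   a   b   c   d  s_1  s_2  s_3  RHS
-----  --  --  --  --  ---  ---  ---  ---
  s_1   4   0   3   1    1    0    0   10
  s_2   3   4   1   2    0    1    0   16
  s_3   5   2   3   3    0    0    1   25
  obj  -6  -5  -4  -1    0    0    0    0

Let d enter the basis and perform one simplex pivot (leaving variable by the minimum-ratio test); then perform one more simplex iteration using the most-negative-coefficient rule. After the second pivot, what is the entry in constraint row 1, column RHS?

4/5

Ratio test on column d — row 1: 10/1 = 10; row 2: 16/2 = 8; row 3: 25/3 = 25/3. Minimum is 8 at row 2 (s_2 leaves); pivot element 2.
Divide row 2 by 2; eliminate column d from the other rows.
Second iteration: most negative obj-row entry is -9/2 in column a, so a enters.
Ratio test on column a — row 1: 2/(5/2) = 4/5; row 2: 8/(3/2) = 16/3; row 3: 1/(1/2) = 2. Minimum is 4/5 at row 1 (s_1 leaves); pivot element 5/2.
Divide row 1 by 5/2; eliminate column a from the other rows.
After both pivots, the entry at constraint row 1, column RHS is 4/5.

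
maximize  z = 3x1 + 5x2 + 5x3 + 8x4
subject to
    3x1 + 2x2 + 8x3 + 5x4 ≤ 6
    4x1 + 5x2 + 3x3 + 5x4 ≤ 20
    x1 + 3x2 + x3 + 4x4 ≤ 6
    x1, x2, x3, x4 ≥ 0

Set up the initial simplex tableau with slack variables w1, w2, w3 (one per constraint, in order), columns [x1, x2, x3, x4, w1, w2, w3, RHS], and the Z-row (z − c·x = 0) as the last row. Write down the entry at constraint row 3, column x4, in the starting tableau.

4

Constraint 3 has coefficient 4 on x4.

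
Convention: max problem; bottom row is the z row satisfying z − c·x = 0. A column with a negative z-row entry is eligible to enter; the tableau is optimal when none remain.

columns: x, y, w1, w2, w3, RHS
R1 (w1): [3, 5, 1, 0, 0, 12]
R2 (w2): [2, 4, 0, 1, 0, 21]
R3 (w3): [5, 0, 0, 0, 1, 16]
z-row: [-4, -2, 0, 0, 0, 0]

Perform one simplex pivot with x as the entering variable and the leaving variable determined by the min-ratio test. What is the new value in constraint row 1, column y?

Ratio test on column x — row 1: 12/3 = 4; row 2: 21/2 = 21/2; row 3: 16/5 = 16/5. Minimum is 16/5 at row 3 (w3 leaves); pivot element 5.
Divide row 3 by 5; eliminate column x from the other rows.
Row 1 update in column y: 5 − 3·0 = 5.

5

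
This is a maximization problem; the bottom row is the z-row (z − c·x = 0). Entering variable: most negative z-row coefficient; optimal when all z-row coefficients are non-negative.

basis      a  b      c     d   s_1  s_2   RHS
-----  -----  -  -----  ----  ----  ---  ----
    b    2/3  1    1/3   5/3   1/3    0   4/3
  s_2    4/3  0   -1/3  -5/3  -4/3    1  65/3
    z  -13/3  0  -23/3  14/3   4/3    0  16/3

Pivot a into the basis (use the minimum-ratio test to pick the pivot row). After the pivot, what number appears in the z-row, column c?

-11/2

Ratio test on column a — row 1: (4/3)/(2/3) = 2; row 2: (65/3)/(4/3) = 65/4. Minimum is 2 at row 1 (b leaves); pivot element 2/3.
Divide row 1 by 2/3; eliminate column a from the other rows.
z-row update in column c: -23/3 − (-13/3)·(1/2) = -11/2.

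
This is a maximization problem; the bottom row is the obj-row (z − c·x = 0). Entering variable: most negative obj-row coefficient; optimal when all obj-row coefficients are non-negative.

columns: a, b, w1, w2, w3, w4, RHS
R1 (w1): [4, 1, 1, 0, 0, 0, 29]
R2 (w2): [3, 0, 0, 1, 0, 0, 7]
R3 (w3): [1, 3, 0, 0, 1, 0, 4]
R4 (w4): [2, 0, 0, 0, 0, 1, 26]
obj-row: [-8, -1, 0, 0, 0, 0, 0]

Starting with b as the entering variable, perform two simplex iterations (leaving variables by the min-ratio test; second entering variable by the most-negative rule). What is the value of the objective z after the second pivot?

Ratio test on column b — row 1: 29/1 = 29; row 2: entry 0 ≤ 0; row 3: 4/3 = 4/3; row 4: entry 0 ≤ 0. Minimum is 4/3 at row 3 (w3 leaves); pivot element 3.
Pivot on row 3; the obj-row RHS becomes 0 − (-1)·(4/3) = 4/3.
Next entering variable (most negative obj-row entry -23/3): a.
Ratio test on column a — row 1: (83/3)/(11/3) = 83/11; row 2: 7/3 = 7/3; row 3: (4/3)/(1/3) = 4; row 4: 26/2 = 13. Minimum is 7/3 at row 2 (w2 leaves); pivot element 3.
After the second pivot the obj-row RHS is 4/3 − (-23/3)·(7/3) = 173/9.

173/9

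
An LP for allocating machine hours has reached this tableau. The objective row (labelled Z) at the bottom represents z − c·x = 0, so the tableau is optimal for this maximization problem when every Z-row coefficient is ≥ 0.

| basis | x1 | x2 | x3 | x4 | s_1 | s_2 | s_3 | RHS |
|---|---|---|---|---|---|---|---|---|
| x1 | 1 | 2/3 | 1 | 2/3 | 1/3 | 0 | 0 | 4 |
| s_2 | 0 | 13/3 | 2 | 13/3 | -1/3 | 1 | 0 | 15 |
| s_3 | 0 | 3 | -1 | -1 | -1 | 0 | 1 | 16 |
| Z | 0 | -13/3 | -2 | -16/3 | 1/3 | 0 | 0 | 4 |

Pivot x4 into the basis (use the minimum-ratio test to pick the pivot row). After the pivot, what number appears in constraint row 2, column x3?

6/13

Ratio test on column x4 — row 1: 4/(2/3) = 6; row 2: 15/(13/3) = 45/13; row 3: entry -1 ≤ 0. Minimum is 45/13 at row 2 (s_2 leaves); pivot element 13/3.
Divide row 2 by 13/3; eliminate column x4 from the other rows.
In the new row 2, the x3 entry is the old entry divided by the pivot: 2/(13/3) = 6/13.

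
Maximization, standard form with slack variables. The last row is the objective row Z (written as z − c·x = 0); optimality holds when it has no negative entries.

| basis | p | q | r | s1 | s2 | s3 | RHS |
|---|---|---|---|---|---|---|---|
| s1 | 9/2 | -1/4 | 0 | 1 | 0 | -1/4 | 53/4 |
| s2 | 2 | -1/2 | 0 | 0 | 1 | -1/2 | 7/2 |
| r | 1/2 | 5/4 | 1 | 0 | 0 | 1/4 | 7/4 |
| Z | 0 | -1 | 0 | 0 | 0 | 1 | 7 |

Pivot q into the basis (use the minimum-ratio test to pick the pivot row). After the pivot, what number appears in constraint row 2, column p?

11/5

Ratio test on column q — row 1: entry -1/4 ≤ 0; row 2: entry -1/2 ≤ 0; row 3: (7/4)/(5/4) = 7/5. Minimum is 7/5 at row 3 (r leaves); pivot element 5/4.
Divide row 3 by 5/4; eliminate column q from the other rows.
Row 2 update in column p: 2 − (-1/2)·(2/5) = 11/5.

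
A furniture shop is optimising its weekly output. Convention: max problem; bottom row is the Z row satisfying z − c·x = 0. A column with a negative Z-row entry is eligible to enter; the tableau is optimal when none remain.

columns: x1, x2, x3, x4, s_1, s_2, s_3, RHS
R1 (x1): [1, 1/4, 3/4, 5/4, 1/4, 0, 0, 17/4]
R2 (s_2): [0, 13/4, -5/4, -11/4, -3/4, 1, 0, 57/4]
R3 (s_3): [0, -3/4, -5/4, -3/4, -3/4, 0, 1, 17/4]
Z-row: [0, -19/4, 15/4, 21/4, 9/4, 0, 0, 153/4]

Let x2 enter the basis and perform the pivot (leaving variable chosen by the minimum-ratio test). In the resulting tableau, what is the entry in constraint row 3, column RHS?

98/13

Ratio test on column x2 — row 1: (17/4)/(1/4) = 17; row 2: (57/4)/(13/4) = 57/13; row 3: entry -3/4 ≤ 0. Minimum is 57/13 at row 2 (s_2 leaves); pivot element 13/4.
Divide row 2 by 13/4; eliminate column x2 from the other rows.
Row 3 update in column RHS: 17/4 − (-3/4)·(57/13) = 98/13.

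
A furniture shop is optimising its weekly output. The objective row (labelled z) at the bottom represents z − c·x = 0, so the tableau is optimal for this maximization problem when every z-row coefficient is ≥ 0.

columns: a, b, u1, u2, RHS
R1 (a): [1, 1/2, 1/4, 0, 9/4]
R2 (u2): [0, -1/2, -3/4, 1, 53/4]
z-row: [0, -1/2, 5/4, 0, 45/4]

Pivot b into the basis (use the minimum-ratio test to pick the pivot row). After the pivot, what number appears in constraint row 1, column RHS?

Ratio test on column b — row 1: (9/4)/(1/2) = 9/2; row 2: entry -1/2 ≤ 0. Minimum is 9/2 at row 1 (a leaves); pivot element 1/2.
Divide row 1 by 1/2; eliminate column b from the other rows.
In the new row 1, the RHS entry is the old entry divided by the pivot: (9/4)/(1/2) = 9/2.

9/2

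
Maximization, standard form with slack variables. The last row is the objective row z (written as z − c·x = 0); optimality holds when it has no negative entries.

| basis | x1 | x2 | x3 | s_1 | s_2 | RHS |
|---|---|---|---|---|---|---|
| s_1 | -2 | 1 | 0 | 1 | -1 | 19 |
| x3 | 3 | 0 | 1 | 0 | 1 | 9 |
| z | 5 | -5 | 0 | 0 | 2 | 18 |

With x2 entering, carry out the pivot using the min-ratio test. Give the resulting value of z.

113

Ratio test on column x2 — row 1: 19/1 = 19; row 2: entry 0 ≤ 0. Minimum is 19 at row 1 (s_1 leaves); pivot element 1.
Pivot on row 1; the z-row RHS becomes 18 − (-5)·19 = 113.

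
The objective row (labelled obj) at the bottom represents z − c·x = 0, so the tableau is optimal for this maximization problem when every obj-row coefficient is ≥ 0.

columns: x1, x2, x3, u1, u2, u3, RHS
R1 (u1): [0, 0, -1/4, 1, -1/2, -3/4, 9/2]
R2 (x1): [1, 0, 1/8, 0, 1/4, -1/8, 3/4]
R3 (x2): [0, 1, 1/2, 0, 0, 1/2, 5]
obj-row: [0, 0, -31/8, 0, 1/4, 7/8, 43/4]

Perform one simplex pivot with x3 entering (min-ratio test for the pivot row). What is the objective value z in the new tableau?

Ratio test on column x3 — row 1: entry -1/4 ≤ 0; row 2: (3/4)/(1/8) = 6; row 3: 5/(1/2) = 10. Minimum is 6 at row 2 (x1 leaves); pivot element 1/8.
Pivot on row 2; the obj-row RHS becomes 43/4 − (-31/8)·6 = 34.

34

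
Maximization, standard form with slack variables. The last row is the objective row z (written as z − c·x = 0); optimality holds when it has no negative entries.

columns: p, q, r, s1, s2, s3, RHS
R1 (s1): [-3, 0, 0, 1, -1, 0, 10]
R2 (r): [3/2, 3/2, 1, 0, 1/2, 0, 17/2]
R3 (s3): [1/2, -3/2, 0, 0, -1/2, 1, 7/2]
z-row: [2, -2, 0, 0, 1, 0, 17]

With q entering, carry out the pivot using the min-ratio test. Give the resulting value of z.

Ratio test on column q — row 1: entry 0 ≤ 0; row 2: (17/2)/(3/2) = 17/3; row 3: entry -3/2 ≤ 0. Minimum is 17/3 at row 2 (r leaves); pivot element 3/2.
Pivot on row 2; the z-row RHS becomes 17 − (-2)·(17/3) = 85/3.

85/3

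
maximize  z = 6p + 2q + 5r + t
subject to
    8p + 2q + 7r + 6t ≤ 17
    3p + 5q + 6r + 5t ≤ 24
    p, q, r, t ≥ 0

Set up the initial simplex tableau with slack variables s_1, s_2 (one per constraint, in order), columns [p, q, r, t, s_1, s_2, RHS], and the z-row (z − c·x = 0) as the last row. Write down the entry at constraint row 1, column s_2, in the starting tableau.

0

Slack s_2 belongs to constraint 2; its column is the unit vector e_2, so the entry in row 1 is 0.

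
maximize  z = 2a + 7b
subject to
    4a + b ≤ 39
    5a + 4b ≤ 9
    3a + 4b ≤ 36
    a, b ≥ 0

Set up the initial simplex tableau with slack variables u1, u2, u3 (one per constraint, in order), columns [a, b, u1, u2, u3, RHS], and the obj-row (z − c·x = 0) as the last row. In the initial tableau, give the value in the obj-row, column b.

The obj-row carries the negated objective coefficients: the b entry is -7.

-7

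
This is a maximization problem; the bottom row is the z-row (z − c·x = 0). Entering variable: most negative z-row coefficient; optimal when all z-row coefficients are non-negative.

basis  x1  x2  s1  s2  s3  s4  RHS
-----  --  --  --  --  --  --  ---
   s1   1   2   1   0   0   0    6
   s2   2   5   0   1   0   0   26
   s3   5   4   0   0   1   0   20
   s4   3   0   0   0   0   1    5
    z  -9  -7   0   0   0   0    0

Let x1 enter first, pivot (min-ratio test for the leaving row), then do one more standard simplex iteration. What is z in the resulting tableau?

Ratio test on column x1 — row 1: 6/1 = 6; row 2: 26/2 = 13; row 3: 20/5 = 4; row 4: 5/3 = 5/3. Minimum is 5/3 at row 4 (s4 leaves); pivot element 3.
Pivot on row 4; the z-row RHS becomes 0 − (-9)·(5/3) = 15.
Next entering variable (most negative z-row entry -7): x2.
Ratio test on column x2 — row 1: (13/3)/2 = 13/6; row 2: (68/3)/5 = 68/15; row 3: (35/3)/4 = 35/12; row 4: entry 0 ≤ 0. Minimum is 13/6 at row 1 (s1 leaves); pivot element 2.
After the second pivot the z-row RHS is 15 − (-7)·(13/6) = 181/6.

181/6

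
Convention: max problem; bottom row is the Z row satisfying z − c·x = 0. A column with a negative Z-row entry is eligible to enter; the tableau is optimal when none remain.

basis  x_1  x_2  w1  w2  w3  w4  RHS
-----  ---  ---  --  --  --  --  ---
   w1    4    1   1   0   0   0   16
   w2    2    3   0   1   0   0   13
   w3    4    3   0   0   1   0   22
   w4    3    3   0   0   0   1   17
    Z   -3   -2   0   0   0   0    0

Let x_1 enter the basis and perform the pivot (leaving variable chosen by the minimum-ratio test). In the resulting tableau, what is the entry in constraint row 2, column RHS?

5

Ratio test on column x_1 — row 1: 16/4 = 4; row 2: 13/2 = 13/2; row 3: 22/4 = 11/2; row 4: 17/3 = 17/3. Minimum is 4 at row 1 (w1 leaves); pivot element 4.
Divide row 1 by 4; eliminate column x_1 from the other rows.
Row 2 update in column RHS: 13 − 2·4 = 5.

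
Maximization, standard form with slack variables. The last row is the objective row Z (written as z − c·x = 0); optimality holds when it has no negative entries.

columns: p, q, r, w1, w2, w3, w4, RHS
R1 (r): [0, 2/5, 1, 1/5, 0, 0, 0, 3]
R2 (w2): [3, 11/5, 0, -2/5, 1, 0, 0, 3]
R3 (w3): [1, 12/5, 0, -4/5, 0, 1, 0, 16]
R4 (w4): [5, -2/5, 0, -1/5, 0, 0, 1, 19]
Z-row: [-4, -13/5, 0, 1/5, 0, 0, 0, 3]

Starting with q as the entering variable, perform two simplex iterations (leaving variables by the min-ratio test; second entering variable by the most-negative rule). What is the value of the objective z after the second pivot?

Ratio test on column q — row 1: 3/(2/5) = 15/2; row 2: 3/(11/5) = 15/11; row 3: 16/(12/5) = 20/3; row 4: entry -2/5 ≤ 0. Minimum is 15/11 at row 2 (w2 leaves); pivot element 11/5.
Pivot on row 2; the Z-row RHS becomes 3 − (-13/5)·(15/11) = 72/11.
Next entering variable (most negative Z-row entry -5/11): p.
Ratio test on column p — row 1: entry -6/11 ≤ 0; row 2: (15/11)/(15/11) = 1; row 3: entry -25/11 ≤ 0; row 4: (215/11)/(61/11) = 215/61. Minimum is 1 at row 2 (q leaves); pivot element 15/11.
After the second pivot the Z-row RHS is 72/11 − (-5/11)·1 = 7.

7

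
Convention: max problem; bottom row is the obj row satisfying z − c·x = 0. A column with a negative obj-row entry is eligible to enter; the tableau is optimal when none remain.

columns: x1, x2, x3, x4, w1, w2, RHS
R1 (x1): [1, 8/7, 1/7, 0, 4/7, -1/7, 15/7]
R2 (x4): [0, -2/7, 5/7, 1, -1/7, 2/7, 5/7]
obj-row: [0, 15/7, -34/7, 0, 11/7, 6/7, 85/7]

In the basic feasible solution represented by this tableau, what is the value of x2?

0

x2 is not in the basis, so in the current basic feasible solution x2 = 0.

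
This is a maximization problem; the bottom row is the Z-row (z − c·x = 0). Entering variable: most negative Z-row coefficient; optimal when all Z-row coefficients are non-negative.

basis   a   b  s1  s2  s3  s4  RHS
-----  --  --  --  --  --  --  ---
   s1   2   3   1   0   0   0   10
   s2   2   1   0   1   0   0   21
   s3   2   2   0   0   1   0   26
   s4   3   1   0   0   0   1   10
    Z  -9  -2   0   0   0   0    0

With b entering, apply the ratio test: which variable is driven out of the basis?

s1

Column b entries and ratios — s1: 10/3 = 10/3; s2: 21/1 = 21; s3: 26/2 = 13; s4: 10/1 = 10.
Smallest ratio is 10/3 in the row of s1, so s1 leaves.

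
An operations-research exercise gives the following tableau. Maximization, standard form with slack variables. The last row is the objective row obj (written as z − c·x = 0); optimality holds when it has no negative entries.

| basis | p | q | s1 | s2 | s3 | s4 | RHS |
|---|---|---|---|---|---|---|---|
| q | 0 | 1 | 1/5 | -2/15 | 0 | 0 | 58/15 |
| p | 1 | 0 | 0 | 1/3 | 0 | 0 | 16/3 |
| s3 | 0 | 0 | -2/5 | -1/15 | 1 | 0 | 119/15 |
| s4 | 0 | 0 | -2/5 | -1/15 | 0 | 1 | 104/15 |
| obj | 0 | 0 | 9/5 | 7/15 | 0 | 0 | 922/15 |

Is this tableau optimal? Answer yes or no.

Every obj-row coefficient is ≥ 0, so the tableau is optimal.

yes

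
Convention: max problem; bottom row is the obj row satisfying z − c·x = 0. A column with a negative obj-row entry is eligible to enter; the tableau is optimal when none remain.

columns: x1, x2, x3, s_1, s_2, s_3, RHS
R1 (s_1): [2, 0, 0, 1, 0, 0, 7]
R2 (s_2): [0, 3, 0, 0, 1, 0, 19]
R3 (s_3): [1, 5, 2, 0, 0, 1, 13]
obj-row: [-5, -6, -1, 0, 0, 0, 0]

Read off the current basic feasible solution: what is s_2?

s_2 is basic (row 2); its value is the RHS of that row, 19.

19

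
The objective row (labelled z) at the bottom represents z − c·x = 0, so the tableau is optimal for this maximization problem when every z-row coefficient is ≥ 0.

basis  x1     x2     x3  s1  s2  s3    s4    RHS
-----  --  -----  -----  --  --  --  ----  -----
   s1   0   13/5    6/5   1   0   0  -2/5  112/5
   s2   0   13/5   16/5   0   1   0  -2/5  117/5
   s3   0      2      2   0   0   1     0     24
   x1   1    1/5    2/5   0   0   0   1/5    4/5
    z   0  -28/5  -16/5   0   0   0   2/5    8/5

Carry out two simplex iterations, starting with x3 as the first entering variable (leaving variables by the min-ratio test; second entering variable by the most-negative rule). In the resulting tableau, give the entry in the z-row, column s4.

Ratio test on column x3 — row 1: (112/5)/(6/5) = 56/3; row 2: (117/5)/(16/5) = 117/16; row 3: 24/2 = 12; row 4: (4/5)/(2/5) = 2. Minimum is 2 at row 4 (x1 leaves); pivot element 2/5.
Divide row 4 by 2/5; eliminate column x3 from the other rows.
Second iteration: most negative z-row entry is -4 in column x2, so x2 enters.
Ratio test on column x2 — row 1: 20/2 = 10; row 2: 17/1 = 17; row 3: 20/1 = 20; row 4: 2/(1/2) = 4. Minimum is 4 at row 4 (x3 leaves); pivot element 1/2.
Divide row 4 by 1/2; eliminate column x2 from the other rows.
After both pivots, the entry at the z-row, column s4 is 6.

6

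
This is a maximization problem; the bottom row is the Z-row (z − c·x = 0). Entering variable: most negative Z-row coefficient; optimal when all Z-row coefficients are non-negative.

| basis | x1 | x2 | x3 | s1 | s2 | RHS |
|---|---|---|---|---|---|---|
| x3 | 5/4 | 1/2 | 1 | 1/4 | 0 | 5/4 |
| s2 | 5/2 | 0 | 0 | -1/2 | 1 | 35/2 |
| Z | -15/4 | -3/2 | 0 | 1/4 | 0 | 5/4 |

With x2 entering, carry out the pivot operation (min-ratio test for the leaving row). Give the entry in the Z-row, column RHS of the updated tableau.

5

Ratio test on column x2 — row 1: (5/4)/(1/2) = 5/2; row 2: entry 0 ≤ 0. Minimum is 5/2 at row 1 (x3 leaves); pivot element 1/2.
Divide row 1 by 1/2; eliminate column x2 from the other rows.
Z-row update in column RHS: 5/4 − (-3/2)·(5/2) = 5.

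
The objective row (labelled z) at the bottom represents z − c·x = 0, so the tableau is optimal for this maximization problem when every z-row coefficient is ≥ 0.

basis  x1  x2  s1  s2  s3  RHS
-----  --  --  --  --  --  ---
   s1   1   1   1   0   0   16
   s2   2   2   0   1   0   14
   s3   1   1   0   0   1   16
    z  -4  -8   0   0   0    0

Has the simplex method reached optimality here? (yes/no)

no

The z-row has a negative entry -8 in column x2, so it is not optimal.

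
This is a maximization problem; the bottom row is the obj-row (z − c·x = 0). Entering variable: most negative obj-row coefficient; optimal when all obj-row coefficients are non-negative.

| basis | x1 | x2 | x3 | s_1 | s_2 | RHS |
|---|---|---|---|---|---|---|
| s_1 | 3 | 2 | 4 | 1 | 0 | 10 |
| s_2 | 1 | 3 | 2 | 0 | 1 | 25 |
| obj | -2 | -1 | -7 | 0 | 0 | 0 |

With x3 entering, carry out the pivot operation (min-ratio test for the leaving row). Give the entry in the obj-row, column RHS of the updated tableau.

35/2

Ratio test on column x3 — row 1: 10/4 = 5/2; row 2: 25/2 = 25/2. Minimum is 5/2 at row 1 (s_1 leaves); pivot element 4.
Divide row 1 by 4; eliminate column x3 from the other rows.
obj-row update in column RHS: 0 − (-7)·(5/2) = 35/2.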